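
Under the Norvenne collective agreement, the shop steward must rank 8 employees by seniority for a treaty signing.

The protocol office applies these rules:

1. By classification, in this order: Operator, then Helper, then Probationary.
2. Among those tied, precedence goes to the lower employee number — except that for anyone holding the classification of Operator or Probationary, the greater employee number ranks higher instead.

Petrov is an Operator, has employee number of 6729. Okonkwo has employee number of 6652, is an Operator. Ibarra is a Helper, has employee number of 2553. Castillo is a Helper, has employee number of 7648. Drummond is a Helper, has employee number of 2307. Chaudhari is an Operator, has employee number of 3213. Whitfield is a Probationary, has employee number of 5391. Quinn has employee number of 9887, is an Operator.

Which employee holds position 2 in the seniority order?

Petrov

By classification: Quinn, Petrov, Okonkwo and Chaudhari (Operator); then Drummond, Ibarra and Castillo (Helper); then Whitfield (Probationary).
Among Quinn, Petrov, Okonkwo and Chaudhari, by employee number (higher first) (reversed rule for this group): Quinn (9887) before Petrov (6729) before Okonkwo (6652) before Chaudhari (3213).
Among Drummond, Ibarra and Castillo, by employee number (lower first): Drummond (2307) before Ibarra (2553) before Castillo (7648).
Order: Quinn, Petrov, Okonkwo, Chaudhari, Drummond, Ibarra, Castillo, Whitfield.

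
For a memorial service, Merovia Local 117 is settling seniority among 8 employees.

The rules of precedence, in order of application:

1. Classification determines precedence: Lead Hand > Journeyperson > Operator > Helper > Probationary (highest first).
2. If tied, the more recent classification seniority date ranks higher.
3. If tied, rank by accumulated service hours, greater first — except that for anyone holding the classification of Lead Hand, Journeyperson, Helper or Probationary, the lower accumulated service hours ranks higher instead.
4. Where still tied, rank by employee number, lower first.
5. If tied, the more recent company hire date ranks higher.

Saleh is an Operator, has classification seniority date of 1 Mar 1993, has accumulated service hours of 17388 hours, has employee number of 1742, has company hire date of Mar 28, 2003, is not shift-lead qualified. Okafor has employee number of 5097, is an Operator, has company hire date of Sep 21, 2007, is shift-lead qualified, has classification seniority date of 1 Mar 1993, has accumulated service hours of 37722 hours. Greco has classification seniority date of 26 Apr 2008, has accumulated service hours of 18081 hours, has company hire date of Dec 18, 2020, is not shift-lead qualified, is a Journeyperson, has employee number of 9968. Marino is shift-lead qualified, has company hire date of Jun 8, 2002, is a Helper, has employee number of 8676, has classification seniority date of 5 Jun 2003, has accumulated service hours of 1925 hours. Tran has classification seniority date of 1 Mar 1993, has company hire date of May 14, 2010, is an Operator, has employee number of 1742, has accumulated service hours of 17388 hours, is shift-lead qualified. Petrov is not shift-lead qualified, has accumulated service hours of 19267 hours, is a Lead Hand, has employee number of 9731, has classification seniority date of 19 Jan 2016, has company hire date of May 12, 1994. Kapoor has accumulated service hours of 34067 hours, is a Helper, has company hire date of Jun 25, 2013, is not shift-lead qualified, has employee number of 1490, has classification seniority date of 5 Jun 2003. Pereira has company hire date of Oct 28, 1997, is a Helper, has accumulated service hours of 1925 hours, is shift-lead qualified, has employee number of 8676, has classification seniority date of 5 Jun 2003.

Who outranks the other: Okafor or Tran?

Okafor

By classification: Petrov (Lead Hand); then Greco (Journeyperson); then Okafor, Tran and Saleh (Operator); then Marino, Pereira and Kapoor (Helper).
Okafor, Tran and Saleh all have classification seniority date 1 Mar 1993, so the next rule applies.
Among Okafor, Tran and Saleh, by accumulated service hours (higher first): Okafor (37722 hours) before Tran and Saleh (17388 hours).
Tran and Saleh both have employee number 1742, so the next rule applies.
Among Tran and Saleh, by company hire date (later first): Tran (May 14, 2010) before Saleh (Mar 28, 2003).
Marino, Pereira and Kapoor all have classification seniority date 5 Jun 2003, so the next rule applies.
Among Marino, Pereira and Kapoor, by accumulated service hours (lower first) (reversed rule for this group): Marino and Pereira (1925 hours) before Kapoor (34067 hours).
Marino and Pereira both have employee number 8676, so the next rule applies.
Among Marino and Pereira, by company hire date (later first): Marino (Jun 8, 2002) before Pereira (Oct 28, 1997).
So Okafor takes precedence.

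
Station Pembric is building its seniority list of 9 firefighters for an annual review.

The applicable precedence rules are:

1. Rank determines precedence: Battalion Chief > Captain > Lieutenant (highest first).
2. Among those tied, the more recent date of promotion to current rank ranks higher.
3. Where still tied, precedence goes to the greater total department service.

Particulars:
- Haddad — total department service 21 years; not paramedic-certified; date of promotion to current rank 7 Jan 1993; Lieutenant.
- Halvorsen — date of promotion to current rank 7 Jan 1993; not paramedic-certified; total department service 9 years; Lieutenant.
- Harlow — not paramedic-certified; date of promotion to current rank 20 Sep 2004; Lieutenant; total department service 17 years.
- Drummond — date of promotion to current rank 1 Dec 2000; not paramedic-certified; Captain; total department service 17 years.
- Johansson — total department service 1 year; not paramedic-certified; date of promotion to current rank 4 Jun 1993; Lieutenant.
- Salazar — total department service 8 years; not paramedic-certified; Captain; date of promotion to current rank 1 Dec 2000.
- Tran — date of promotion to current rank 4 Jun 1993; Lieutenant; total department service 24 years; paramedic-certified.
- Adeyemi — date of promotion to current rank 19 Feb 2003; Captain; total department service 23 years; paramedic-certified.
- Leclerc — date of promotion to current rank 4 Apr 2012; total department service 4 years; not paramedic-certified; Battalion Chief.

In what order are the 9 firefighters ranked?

Leclerc, Adeyemi, Drummond, Salazar, Harlow, Tran, Johansson, Haddad, Halvorsen

By rank: Leclerc (Battalion Chief); then Adeyemi, Drummond and Salazar (Captain); then Harlow, Tran, Johansson, Haddad and Halvorsen (Lieutenant).
Among Adeyemi, Drummond and Salazar, by date of promotion to current rank (later first): Adeyemi (19 Feb 2003) before Drummond and Salazar (1 Dec 2000).
Among Drummond and Salazar, by total department service (higher first): Drummond (17 years) before Salazar (8 years).
Among Harlow, Tran, Johansson, Haddad and Halvorsen, by date of promotion to current rank (later first): Harlow (20 Sep 2004) before Tran and Johansson (4 Jun 1993) before Haddad and Halvorsen (7 Jan 1993).
Among Tran and Johansson, by total department service (higher first): Tran (24 years) before Johansson (1 year).
Among Haddad and Halvorsen, by total department service (higher first): Haddad (21 years) before Halvorsen (9 years).
Full order: Leclerc, Adeyemi, Drummond, Salazar, Harlow, Tran, Johansson, Haddad, Halvorsen.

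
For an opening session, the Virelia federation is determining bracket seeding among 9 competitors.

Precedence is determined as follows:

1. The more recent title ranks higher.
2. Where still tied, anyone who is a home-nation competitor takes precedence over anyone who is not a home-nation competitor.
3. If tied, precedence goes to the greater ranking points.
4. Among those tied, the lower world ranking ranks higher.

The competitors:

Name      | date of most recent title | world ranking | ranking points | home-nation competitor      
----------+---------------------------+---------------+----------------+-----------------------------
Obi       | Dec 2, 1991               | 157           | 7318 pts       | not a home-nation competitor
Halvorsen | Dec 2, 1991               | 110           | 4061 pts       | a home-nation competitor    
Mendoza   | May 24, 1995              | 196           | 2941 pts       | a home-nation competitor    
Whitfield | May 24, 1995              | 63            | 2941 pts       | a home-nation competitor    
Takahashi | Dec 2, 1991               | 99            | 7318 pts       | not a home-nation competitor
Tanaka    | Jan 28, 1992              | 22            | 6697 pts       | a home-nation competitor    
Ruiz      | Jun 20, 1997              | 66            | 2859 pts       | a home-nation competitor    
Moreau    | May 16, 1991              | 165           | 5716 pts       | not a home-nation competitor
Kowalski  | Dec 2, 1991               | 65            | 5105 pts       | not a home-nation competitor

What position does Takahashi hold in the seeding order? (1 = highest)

By date of most recent title (later first): Ruiz (Jun 20, 1997); then Whitfield and Mendoza (both May 24, 1995); then Tanaka (Jan 28, 1992); then Halvorsen, Takahashi, Obi and Kowalski (each Dec 2, 1991); then Moreau (May 16, 1991).
Whitfield and Mendoza are each a home-nation competitor, so the next rule applies.
Whitfield and Mendoza both have ranking points 2941 pts, so the next rule applies.
Among Whitfield and Mendoza, by world ranking (lower first): Whitfield (63) before Mendoza (196).
Among Halvorsen, Takahashi, Obi and Kowalski, a home-nation competitor before not a home-nation competitor: Halvorsen (a home-nation competitor) before Takahashi, Obi and Kowalski (not a home-nation competitor).
Among Takahashi, Obi and Kowalski, by ranking points (higher first): Takahashi and Obi (7318 pts) before Kowalski (5105 pts).
Among Takahashi and Obi, by world ranking (lower first): Takahashi (99) before Obi (157).
Order: Ruiz, Whitfield, Mendoza, Tanaka, Halvorsen, Takahashi, Obi, Kowalski, Moreau. So position 6.

6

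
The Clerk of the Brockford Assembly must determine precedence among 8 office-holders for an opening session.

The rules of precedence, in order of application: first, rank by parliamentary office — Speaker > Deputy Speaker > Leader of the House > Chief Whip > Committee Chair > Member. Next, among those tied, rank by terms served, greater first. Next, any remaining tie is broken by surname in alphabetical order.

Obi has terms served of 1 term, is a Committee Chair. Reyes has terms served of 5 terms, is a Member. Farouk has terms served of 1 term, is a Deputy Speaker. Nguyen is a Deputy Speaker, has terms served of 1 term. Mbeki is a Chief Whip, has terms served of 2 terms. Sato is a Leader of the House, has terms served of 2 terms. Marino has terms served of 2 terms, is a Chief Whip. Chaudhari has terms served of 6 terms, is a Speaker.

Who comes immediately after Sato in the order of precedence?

Marino

By parliamentary office: Chaudhari (Speaker); then Farouk and Nguyen (Deputy Speaker); then Sato (Leader of the House); then Marino and Mbeki (Chief Whip); then Obi (Committee Chair); then Reyes (Member).
Farouk and Nguyen both have terms served 1 term, so the next rule applies.
Among Farouk and Nguyen, alphabetically by surname: Farouk before Nguyen.
Marino and Mbeki both have terms served 2 terms, so the next rule applies.
Among Marino and Mbeki, alphabetically by surname: Marino before Mbeki.
Order: Chaudhari, Farouk, Nguyen, Sato, Marino, Mbeki, Obi, Reyes.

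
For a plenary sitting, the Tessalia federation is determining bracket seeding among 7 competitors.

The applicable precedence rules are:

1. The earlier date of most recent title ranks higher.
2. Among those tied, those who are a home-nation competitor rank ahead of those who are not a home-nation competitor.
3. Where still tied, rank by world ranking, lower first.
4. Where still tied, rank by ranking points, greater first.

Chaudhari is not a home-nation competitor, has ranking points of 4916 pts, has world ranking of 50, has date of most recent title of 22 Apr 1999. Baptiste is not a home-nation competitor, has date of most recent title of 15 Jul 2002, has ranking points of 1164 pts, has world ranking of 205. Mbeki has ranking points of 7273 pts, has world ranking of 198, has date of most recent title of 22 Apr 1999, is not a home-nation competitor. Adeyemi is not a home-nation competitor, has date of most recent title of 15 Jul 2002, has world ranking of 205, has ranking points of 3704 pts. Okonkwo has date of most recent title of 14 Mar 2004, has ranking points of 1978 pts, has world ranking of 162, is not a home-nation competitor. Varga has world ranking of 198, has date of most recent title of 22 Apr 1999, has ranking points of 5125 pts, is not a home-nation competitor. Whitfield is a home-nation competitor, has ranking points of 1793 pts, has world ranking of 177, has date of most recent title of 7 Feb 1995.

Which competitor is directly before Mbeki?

By date of most recent title (earlier first): Whitfield (7 Feb 1995); then Chaudhari, Mbeki and Varga (each 22 Apr 1999); then Adeyemi and Baptiste (both 15 Jul 2002); then Okonkwo (14 Mar 2004).
Chaudhari, Mbeki and Varga are each not a home-nation competitor, so the next rule applies.
Among Chaudhari, Mbeki and Varga, by world ranking (lower first): Chaudhari (50) before Mbeki and Varga (198).
Among Mbeki and Varga, by ranking points (higher first): Mbeki (7273 pts) before Varga (5125 pts).
Adeyemi and Baptiste are each not a home-nation competitor, so the next rule applies.
Adeyemi and Baptiste both have world ranking 205, so the next rule applies.
Among Adeyemi and Baptiste, by ranking points (higher first): Adeyemi (3704 pts) before Baptiste (1164 pts).
Order: Whitfield, Chaudhari, Mbeki, Varga, Adeyemi, Baptiste, Okonkwo.

Chaudhari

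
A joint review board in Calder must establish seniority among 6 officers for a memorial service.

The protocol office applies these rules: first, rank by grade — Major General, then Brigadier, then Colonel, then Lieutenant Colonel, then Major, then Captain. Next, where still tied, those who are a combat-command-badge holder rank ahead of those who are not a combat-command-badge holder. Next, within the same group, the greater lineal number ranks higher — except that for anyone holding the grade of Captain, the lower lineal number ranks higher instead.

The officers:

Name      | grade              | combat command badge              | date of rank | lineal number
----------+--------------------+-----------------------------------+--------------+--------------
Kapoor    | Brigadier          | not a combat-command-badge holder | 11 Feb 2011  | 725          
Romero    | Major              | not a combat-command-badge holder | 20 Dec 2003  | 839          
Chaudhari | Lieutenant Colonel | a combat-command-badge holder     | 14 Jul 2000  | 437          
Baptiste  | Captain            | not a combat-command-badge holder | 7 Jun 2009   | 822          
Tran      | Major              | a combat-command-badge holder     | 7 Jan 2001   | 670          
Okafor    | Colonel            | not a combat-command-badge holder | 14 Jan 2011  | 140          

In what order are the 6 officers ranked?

By grade: Kapoor (Brigadier); then Okafor (Colonel); then Chaudhari (Lieutenant Colonel); then Tran and Romero (Major); then Baptiste (Captain).
Among Tran and Romero, a combat-command-badge holder before not a combat-command-badge holder: Tran (a combat-command-badge holder) before Romero (not a combat-command-badge holder).
Full order: Kapoor, Okafor, Chaudhari, Tran, Romero, Baptiste.

Kapoor, Okafor, Chaudhari, Tran, Romero, Baptiste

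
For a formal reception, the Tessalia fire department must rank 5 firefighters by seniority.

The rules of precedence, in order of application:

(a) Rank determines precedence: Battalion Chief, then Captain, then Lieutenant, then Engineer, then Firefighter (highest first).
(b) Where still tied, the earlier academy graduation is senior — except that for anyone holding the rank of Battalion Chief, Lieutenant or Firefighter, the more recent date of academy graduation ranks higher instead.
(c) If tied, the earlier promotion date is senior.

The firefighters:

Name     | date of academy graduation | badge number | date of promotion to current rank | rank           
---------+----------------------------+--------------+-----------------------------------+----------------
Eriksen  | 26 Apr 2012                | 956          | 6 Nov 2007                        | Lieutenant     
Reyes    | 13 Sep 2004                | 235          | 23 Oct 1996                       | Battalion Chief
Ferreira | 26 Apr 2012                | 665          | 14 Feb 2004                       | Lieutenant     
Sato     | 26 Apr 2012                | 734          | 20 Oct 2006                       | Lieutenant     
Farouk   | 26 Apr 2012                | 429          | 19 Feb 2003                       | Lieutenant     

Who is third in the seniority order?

Ferreira

By rank: Reyes (Battalion Chief); then Farouk, Ferreira, Sato and Eriksen (Lieutenant).
Farouk, Ferreira, Sato and Eriksen all have date of academy graduation 26 Apr 2012, so the next rule applies.
Among Farouk, Ferreira, Sato and Eriksen, by date of promotion to current rank (earlier first): Farouk (19 Feb 2003) before Ferreira (14 Feb 2004) before Sato (20 Oct 2006) before Eriksen (6 Nov 2007).
Order: Reyes, Farouk, Ferreira, Sato, Eriksen.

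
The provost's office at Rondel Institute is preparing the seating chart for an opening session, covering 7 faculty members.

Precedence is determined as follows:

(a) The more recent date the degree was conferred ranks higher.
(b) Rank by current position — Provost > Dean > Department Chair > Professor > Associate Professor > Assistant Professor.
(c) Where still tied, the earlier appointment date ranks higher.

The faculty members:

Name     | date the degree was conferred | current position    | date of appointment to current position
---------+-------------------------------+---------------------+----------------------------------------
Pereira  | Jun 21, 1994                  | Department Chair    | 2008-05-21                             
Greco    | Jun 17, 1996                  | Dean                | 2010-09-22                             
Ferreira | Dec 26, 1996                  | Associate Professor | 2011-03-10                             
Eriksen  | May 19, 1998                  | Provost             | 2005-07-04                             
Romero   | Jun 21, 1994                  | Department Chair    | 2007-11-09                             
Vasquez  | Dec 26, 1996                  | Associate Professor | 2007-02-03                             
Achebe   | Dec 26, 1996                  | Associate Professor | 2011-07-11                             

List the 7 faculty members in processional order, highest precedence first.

Eriksen, Vasquez, Ferreira, Achebe, Greco, Romero, Pereira

By date the degree was conferred (later first): Eriksen (May 19, 1998); then Vasquez, Ferreira and Achebe (each Dec 26, 1996); then Greco (Jun 17, 1996); then Romero and Pereira (both Jun 21, 1994).
Vasquez, Ferreira and Achebe are each Associate Professor, so the next rule applies.
Among Vasquez, Ferreira and Achebe, by date of appointment to current position (earlier first): Vasquez (2007-02-03) before Ferreira (2011-03-10) before Achebe (2011-07-11).
Romero and Pereira are each Department Chair, so the next rule applies.
Among Romero and Pereira, by date of appointment to current position (earlier first): Romero (2007-11-09) before Pereira (2008-05-21).
Full order: Eriksen, Vasquez, Ferreira, Achebe, Greco, Romero, Pereira.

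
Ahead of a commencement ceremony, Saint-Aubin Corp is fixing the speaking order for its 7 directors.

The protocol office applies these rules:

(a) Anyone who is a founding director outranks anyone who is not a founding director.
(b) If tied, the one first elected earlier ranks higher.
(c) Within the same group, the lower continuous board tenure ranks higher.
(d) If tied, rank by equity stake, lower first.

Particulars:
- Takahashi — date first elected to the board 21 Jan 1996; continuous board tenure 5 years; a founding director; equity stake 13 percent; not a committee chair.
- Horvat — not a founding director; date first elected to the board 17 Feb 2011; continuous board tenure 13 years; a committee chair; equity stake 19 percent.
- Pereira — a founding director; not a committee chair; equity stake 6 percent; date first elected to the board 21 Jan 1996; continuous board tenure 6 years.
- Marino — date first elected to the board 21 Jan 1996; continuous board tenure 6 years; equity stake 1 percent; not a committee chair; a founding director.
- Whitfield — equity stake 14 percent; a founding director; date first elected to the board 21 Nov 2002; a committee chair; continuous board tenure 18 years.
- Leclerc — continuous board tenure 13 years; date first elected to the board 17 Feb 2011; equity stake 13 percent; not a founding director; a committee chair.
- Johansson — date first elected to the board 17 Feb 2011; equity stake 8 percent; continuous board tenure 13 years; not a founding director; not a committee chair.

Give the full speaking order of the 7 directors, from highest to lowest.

Takahashi, Marino, Pereira, Whitfield, Johansson, Leclerc, Horvat

By the first rule: Takahashi, Marino, Pereira and Whitfield (each a founding director); then Johansson, Leclerc and Horvat (each not a founding director).
Among Takahashi, Marino, Pereira and Whitfield, by date first elected to the board (earlier first): Takahashi, Marino and Pereira (21 Jan 1996) before Whitfield (21 Nov 2002).
Among Takahashi, Marino and Pereira, by continuous board tenure (lower first): Takahashi (5 years) before Marino and Pereira (6 years).
Among Marino and Pereira, by equity stake (lower first): Marino (1 percent) before Pereira (6 percent).
Johansson, Leclerc and Horvat all have date first elected to the board 17 Feb 2011, so the next rule applies.
Johansson, Leclerc and Horvat all have continuous board tenure 13 years, so the next rule applies.
Among Johansson, Leclerc and Horvat, by equity stake (lower first): Johansson (8 percent) before Leclerc (13 percent) before Horvat (19 percent).
Full order: Takahashi, Marino, Pereira, Whitfield, Johansson, Leclerc, Horvat.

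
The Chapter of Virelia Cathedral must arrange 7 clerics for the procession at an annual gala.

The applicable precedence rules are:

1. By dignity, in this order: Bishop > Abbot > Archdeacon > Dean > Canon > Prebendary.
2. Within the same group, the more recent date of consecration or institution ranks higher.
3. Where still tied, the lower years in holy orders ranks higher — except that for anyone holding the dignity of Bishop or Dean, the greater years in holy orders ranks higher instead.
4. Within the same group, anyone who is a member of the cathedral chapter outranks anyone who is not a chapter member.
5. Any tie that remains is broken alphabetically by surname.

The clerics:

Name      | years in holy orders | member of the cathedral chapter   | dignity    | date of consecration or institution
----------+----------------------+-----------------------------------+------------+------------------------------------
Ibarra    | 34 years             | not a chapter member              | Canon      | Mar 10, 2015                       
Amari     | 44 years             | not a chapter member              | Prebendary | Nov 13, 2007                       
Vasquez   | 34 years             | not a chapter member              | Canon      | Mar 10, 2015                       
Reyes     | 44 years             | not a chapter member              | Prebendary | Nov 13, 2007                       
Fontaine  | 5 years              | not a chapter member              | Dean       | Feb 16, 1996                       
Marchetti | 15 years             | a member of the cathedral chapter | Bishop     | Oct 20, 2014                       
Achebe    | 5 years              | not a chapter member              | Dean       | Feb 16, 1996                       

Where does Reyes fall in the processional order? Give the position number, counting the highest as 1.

By dignity: Marchetti (Bishop); then Achebe and Fontaine (Dean); then Ibarra and Vasquez (Canon); then Amari and Reyes (Prebendary).
Achebe and Fontaine both have date of consecration or institution Feb 16, 1996, so the next rule applies.
Achebe and Fontaine both have years in holy orders 5 years, so the next rule applies.
Achebe and Fontaine are each not a chapter member, so the next rule applies.
Among Achebe and Fontaine, alphabetically by surname: Achebe before Fontaine.
Ibarra and Vasquez both have date of consecration or institution Mar 10, 2015, so the next rule applies.
Ibarra and Vasquez both have years in holy orders 34 years, so the next rule applies.
Ibarra and Vasquez are each not a chapter member, so the next rule applies.
Among Ibarra and Vasquez, alphabetically by surname: Ibarra before Vasquez.
Amari and Reyes both have date of consecration or institution Nov 13, 2007, so the next rule applies.
Amari and Reyes both have years in holy orders 44 years, so the next rule applies.
Amari and Reyes are each not a chapter member, so the next rule applies.
Among Amari and Reyes, alphabetically by surname: Amari before Reyes.
Order: Marchetti, Achebe, Fontaine, Ibarra, Vasquez, Amari, Reyes. So position 7.

7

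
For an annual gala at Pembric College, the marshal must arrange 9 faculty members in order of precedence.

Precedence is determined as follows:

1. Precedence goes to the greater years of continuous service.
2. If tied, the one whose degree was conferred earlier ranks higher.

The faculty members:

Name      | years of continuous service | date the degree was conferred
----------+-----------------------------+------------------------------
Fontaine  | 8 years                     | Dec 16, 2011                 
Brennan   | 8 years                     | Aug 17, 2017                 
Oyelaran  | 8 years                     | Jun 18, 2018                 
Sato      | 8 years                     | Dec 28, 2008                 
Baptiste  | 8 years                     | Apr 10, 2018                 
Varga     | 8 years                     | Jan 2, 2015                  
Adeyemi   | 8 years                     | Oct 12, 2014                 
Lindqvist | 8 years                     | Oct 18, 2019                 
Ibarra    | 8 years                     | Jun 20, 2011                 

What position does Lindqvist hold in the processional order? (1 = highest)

9

By years of continuous service (higher first): Sato, Ibarra, Fontaine, Adeyemi, Varga, Brennan, Baptiste, Oyelaran and Lindqvist (each 8 years).
Among Sato, Ibarra, Fontaine, Adeyemi, Varga, Brennan, Baptiste, Oyelaran and Lindqvist, by date the degree was conferred (earlier first): Sato (Dec 28, 2008) before Ibarra (Jun 20, 2011) before Fontaine (Dec 16, 2011) before Adeyemi (Oct 12, 2014) before Varga (Jan 2, 2015) before Brennan (Aug 17, 2017) before Baptiste (Apr 10, 2018) before Oyelaran (Jun 18, 2018) before Lindqvist (Oct 18, 2019).
Order: Sato, Ibarra, Fontaine, Adeyemi, Varga, Brennan, Baptiste, Oyelaran, Lindqvist. So position 9.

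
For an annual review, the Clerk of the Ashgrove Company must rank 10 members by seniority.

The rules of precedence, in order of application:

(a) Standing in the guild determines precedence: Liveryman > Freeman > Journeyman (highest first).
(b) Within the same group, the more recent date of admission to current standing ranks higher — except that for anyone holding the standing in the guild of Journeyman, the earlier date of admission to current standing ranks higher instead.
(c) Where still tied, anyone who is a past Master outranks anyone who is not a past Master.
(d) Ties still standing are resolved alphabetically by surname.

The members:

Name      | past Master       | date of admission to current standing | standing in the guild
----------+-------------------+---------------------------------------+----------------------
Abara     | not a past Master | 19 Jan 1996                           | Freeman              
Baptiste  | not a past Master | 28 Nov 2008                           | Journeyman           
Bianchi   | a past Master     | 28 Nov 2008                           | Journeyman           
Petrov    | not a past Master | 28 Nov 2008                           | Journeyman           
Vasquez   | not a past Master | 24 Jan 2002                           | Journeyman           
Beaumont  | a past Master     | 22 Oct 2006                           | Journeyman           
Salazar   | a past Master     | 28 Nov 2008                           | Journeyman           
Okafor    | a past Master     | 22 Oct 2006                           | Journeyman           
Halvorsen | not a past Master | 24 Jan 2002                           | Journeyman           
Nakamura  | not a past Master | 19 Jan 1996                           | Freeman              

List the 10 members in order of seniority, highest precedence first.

Abara, Nakamura, Halvorsen, Vasquez, Beaumont, Okafor, Bianchi, Salazar, Baptiste, Petrov

By standing in the guild: Abara and Nakamura (Freeman); then Halvorsen, Vasquez, Beaumont, Okafor, Bianchi, Salazar, Baptiste and Petrov (Journeyman).
Abara and Nakamura both have date of admission to current standing 19 Jan 1996, so the next rule applies.
Abara and Nakamura are each not a past Master, so the next rule applies.
Among Abara and Nakamura, alphabetically by surname: Abara before Nakamura.
Among Halvorsen, Vasquez, Beaumont, Okafor, Bianchi, Salazar, Baptiste and Petrov, by date of admission to current standing (earlier first) (reversed rule for this group): Halvorsen and Vasquez (24 Jan 2002) before Beaumont and Okafor (22 Oct 2006) before Bianchi, Salazar, Baptiste and Petrov (28 Nov 2008).
Halvorsen and Vasquez are each not a past Master, so the next rule applies.
Among Halvorsen and Vasquez, alphabetically by surname: Halvorsen before Vasquez.
Beaumont and Okafor are each a past Master, so the next rule applies.
Among Beaumont and Okafor, alphabetically by surname: Beaumont before Okafor.
Among Bianchi, Salazar, Baptiste and Petrov, a past Master before not a past Master: Bianchi and Salazar (a past Master) before Baptiste and Petrov (not a past Master).
Among Bianchi and Salazar, alphabetically by surname: Bianchi before Salazar.
Among Baptiste and Petrov, alphabetically by surname: Baptiste before Petrov.
Full order: Abara, Nakamura, Halvorsen, Vasquez, Beaumont, Okafor, Bianchi, Salazar, Baptiste, Petrov.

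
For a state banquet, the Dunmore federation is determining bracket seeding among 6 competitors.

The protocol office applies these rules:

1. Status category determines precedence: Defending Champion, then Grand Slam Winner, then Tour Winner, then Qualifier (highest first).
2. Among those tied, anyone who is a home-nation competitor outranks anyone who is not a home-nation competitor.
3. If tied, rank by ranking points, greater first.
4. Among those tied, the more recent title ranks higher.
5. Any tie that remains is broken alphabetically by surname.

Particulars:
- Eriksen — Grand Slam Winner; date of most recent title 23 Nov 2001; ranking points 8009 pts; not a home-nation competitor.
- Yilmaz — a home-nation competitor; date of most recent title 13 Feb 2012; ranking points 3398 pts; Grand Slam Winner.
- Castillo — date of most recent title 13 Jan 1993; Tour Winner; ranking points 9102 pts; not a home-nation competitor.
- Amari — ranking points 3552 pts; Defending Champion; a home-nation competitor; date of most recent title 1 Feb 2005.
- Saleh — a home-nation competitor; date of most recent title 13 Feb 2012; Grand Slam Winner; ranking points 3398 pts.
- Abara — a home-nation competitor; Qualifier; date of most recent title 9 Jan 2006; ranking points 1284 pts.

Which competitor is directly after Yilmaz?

Eriksen

By status category: Amari (Defending Champion); then Saleh, Yilmaz and Eriksen (Grand Slam Winner); then Castillo (Tour Winner); then Abara (Qualifier).
Among Saleh, Yilmaz and Eriksen, a home-nation competitor before not a home-nation competitor: Saleh and Yilmaz (a home-nation competitor) before Eriksen (not a home-nation competitor).
Saleh and Yilmaz both have ranking points 3398 pts, so the next rule applies.
Saleh and Yilmaz both have date of most recent title 13 Feb 2012, so the next rule applies.
Among Saleh and Yilmaz, alphabetically by surname: Saleh before Yilmaz.
Order: Amari, Saleh, Yilmaz, Eriksen, Castillo, Abara.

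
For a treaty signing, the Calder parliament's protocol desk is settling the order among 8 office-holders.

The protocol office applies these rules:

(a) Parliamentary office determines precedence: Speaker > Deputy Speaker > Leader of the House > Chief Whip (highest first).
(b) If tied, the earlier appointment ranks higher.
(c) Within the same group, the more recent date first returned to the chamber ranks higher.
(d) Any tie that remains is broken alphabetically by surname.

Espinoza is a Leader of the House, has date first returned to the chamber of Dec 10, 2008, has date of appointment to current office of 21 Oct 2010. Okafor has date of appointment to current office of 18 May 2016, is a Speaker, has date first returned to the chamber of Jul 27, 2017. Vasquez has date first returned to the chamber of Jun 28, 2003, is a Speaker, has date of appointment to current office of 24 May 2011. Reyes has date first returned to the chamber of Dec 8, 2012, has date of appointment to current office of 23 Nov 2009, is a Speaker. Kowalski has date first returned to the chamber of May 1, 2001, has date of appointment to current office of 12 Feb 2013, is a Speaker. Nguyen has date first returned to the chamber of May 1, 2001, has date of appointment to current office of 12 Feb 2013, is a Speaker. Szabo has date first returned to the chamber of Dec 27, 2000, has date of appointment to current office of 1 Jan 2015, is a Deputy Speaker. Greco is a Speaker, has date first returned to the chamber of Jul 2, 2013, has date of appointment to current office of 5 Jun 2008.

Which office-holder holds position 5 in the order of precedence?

Nguyen

By parliamentary office: Greco, Reyes, Vasquez, Kowalski, Nguyen and Okafor (Speaker); then Szabo (Deputy Speaker); then Espinoza (Leader of the House).
Among Greco, Reyes, Vasquez, Kowalski, Nguyen and Okafor, by date of appointment to current office (earlier first): Greco (5 Jun 2008) before Reyes (23 Nov 2009) before Vasquez (24 May 2011) before Kowalski and Nguyen (12 Feb 2013) before Okafor (18 May 2016).
Kowalski and Nguyen both have date first returned to the chamber May 1, 2001, so the next rule applies.
Among Kowalski and Nguyen, alphabetically by surname: Kowalski before Nguyen.
Order: Greco, Reyes, Vasquez, Kowalski, Nguyen, Okafor, Szabo, Espinoza.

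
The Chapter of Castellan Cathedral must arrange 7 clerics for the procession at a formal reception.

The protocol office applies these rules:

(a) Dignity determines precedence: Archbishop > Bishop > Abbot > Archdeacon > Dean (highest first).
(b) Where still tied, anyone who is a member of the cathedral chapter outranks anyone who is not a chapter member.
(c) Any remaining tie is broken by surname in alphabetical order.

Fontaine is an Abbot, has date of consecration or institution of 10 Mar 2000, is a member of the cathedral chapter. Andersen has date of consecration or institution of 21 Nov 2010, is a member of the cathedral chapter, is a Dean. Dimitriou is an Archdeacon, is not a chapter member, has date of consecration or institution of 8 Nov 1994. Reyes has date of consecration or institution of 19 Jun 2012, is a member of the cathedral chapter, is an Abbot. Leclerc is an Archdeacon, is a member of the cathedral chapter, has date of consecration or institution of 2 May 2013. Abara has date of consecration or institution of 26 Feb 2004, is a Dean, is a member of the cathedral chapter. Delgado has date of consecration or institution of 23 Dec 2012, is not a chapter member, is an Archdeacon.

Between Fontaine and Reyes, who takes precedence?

Fontaine

By dignity: Fontaine and Reyes (Abbot); then Leclerc, Delgado and Dimitriou (Archdeacon); then Abara and Andersen (Dean).
Fontaine and Reyes are each a member of the cathedral chapter, so the next rule applies.
Among Fontaine and Reyes, alphabetically by surname: Fontaine before Reyes.
Among Leclerc, Delgado and Dimitriou, a member of the cathedral chapter before not a chapter member: Leclerc (a member of the cathedral chapter) before Delgado and Dimitriou (not a chapter member).
Among Delgado and Dimitriou, alphabetically by surname: Delgado before Dimitriou.
Abara and Andersen are each a member of the cathedral chapter, so the next rule applies.
Among Abara and Andersen, alphabetically by surname: Abara before Andersen.
So Fontaine takes precedence.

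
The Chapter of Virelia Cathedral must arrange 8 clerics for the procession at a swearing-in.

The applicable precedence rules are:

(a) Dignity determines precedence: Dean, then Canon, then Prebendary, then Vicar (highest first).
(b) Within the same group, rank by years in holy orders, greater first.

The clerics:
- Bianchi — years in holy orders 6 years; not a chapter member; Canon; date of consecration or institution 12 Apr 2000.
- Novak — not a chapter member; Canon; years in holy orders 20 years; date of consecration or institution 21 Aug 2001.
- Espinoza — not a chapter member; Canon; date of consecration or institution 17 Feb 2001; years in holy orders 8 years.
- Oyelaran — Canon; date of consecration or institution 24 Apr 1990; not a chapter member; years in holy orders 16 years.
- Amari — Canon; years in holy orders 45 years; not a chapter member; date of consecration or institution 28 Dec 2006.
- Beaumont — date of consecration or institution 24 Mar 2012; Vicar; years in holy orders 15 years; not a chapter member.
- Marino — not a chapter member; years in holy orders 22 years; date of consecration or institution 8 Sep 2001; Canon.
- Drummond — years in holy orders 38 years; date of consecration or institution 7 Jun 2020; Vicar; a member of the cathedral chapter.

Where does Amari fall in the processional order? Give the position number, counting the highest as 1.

By dignity: Amari, Marino, Novak, Oyelaran, Espinoza and Bianchi (Canon); then Drummond and Beaumont (Vicar).
Among Amari, Marino, Novak, Oyelaran, Espinoza and Bianchi, by years in holy orders (higher first): Amari (45 years) before Marino (22 years) before Novak (20 years) before Oyelaran (16 years) before Espinoza (8 years) before Bianchi (6 years).
Among Drummond and Beaumont, by years in holy orders (higher first): Drummond (38 years) before Beaumont (15 years).
Order: Amari, Marino, Novak, Oyelaran, Espinoza, Bianchi, Drummond, Beaumont. So position 1.

1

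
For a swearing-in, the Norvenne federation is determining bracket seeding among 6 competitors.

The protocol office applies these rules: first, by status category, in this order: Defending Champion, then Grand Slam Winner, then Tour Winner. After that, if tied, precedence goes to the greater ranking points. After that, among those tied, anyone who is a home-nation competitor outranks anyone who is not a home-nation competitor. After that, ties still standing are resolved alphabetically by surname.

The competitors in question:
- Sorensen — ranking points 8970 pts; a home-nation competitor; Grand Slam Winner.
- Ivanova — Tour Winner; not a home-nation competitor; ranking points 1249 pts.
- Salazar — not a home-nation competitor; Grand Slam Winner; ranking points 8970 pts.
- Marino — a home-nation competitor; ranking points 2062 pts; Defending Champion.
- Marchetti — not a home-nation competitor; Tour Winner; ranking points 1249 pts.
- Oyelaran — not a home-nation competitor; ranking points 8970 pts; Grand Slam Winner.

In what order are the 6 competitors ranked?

By status category: Marino (Defending Champion); then Sorensen, Oyelaran and Salazar (Grand Slam Winner); then Ivanova and Marchetti (Tour Winner).
Sorensen, Oyelaran and Salazar all have ranking points 8970 pts, so the next rule applies.
Among Sorensen, Oyelaran and Salazar, a home-nation competitor before not a home-nation competitor: Sorensen (a home-nation competitor) before Oyelaran and Salazar (not a home-nation competitor).
Among Oyelaran and Salazar, alphabetically by surname: Oyelaran before Salazar.
Ivanova and Marchetti both have ranking points 1249 pts, so the next rule applies.
Ivanova and Marchetti are each not a home-nation competitor, so the next rule applies.
Among Ivanova and Marchetti, alphabetically by surname: Ivanova before Marchetti.
Full order: Marino, Sorensen, Oyelaran, Salazar, Ivanova, Marchetti.

Marino, Sorensen, Oyelaran, Salazar, Ivanova, Marchetti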